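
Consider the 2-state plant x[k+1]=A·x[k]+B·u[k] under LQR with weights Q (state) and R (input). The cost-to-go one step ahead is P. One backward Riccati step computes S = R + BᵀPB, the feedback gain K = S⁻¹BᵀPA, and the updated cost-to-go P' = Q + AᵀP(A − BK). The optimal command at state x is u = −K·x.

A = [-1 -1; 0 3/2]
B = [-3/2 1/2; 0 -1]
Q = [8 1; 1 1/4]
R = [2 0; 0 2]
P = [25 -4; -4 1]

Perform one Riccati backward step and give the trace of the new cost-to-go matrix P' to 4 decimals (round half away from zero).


10.5561

BᵀP = [-37.5000 6.0000; 16.5000 -3.0000]
S = R + BᵀPB = [2 0; 0 2] + [56.2500 -24.7500; -24.7500 11.2500] = [58.2500 -24.7500; -24.7500 13.2500]
BᵀPA = [37.5000 46.5000; -16.5000 -21.0000]
K = S⁻¹·BᵀPA = [0.5557 0.6052; -0.2072 -0.4545]
A−BK = [-0.0628 0.1350; -0.2072 1.0455]
AᵀP(A−BK) = [0.7410 0.8069; 0.8069 1.5651]
P' = Q + AᵀP(A−BK) = [8.7410 1.8069; 1.8069 1.8151]
tr(P') = 10.5561


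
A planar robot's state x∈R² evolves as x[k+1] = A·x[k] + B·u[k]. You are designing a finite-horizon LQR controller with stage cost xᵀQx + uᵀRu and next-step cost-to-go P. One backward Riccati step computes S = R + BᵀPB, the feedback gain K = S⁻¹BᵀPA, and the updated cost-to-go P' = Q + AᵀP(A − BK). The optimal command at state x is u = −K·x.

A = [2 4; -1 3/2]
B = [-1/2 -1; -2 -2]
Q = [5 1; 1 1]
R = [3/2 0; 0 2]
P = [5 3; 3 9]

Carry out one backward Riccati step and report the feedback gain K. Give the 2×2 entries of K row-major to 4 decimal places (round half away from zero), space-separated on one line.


BᵀP = [-8.5000 -19.5000; -11.0000 -21.0000]
S = R + BᵀPB = [3/2 0; 0 2] + [43.2500 47.5000; 47.5000 53.0000] = [44.7500 47.5000; 47.5000 55.0000]
BᵀPA = [2.5000 -63.2500; -1.0000 -75.5000]
K = S⁻¹·BᵀPA = [0.9024 0.5244; -0.7976 -1.8256]
A−BK = [1.6537 2.4366; -0.7902 -1.1024]
AᵀP(A−BK) = [13.9463 20.3634; 20.3634 31.5841]
P' = Q + AᵀP(A−BK) = [18.9463 21.3634; 21.3634 32.5841]
tr(P') = 51.5305

0.9024 0.5244 -0.7976 -1.8256


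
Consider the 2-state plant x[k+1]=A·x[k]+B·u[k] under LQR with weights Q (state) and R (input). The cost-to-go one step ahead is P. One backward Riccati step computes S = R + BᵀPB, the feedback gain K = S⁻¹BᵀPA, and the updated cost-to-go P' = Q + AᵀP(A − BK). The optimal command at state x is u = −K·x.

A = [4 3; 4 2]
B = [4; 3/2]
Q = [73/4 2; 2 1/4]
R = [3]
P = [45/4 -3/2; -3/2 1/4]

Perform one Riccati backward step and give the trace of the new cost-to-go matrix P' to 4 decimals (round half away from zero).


22.8723

BᵀP = [42.7500 -5.6250]
S = R + BᵀPB = [3] + [162.5625] = [165.5625]
BᵀPA = [148.5000 117.0000]
K = S⁻¹·BᵀPA = [0.8969 0.7067]
A−BK = [0.4122 0.1733; 2.6546 0.9400]
AᵀP(A−BK) = [2.8041 2.0578; 2.0578 1.5682]
P' = Q + AᵀP(A−BK) = [21.0541 4.0578; 4.0578 1.8182]
tr(P') = 22.8723


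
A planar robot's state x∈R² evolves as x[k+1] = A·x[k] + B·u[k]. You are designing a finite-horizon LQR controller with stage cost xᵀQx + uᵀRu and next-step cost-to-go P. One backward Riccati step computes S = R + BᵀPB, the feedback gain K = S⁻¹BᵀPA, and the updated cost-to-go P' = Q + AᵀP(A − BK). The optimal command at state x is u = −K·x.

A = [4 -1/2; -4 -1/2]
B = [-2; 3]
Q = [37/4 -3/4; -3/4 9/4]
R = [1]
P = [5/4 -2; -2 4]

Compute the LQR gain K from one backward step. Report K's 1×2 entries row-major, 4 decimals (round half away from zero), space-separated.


-1.4848 -0.0568

BᵀP = [-8.5000 16.0000]
S = R + BᵀPB = [1] + [65.0000] = [66.0000]
BᵀPA = [-98.0000 -3.7500]
K = S⁻¹·BᵀPA = [-1.4848 -0.0568]
A−BK = [1.0303 -0.6136; 0.4545 -0.3295]
AᵀP(A−BK) = [2.4848 -0.0682; -0.0682 0.0994]
P' = Q + AᵀP(A−BK) = [11.7348 -0.8182; -0.8182 2.3494]
tr(P') = 14.0843


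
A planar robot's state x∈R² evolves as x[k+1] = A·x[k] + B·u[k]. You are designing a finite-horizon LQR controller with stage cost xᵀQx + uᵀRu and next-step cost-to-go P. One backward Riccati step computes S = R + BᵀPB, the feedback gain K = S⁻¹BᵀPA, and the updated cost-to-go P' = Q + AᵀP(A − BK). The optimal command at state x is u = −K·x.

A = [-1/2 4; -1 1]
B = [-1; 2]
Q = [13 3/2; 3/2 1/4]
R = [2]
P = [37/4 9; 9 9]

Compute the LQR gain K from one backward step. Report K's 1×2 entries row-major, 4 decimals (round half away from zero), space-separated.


BᵀP = [8.7500 9.0000]
S = R + BᵀPB = [2] + [9.2500] = [11.2500]
BᵀPA = [-13.3750 44.0000]
K = S⁻¹·BᵀPA = [-1.1889 3.9111]
A−BK = [-1.6889 7.9111; 1.3778 -6.8222]
AᵀP(A−BK) = [4.4111 -15.6889; -15.6889 56.9111]
P' = Q + AᵀP(A−BK) = [17.4111 -14.1889; -14.1889 57.1611]
tr(P') = 74.5722

-1.1889 3.9111


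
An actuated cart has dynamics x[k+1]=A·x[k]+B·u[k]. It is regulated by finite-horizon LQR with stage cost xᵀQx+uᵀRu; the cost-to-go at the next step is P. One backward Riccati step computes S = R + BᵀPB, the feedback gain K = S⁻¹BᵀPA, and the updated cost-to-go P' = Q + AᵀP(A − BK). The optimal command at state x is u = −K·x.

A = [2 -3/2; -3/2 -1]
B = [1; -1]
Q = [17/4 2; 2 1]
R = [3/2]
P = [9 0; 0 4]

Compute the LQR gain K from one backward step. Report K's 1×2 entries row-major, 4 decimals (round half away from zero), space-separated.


1.6552 -0.6552

BᵀP = [9.0000 -4.0000]
S = R + BᵀPB = [3/2] + [13.0000] = [14.5000]
BᵀPA = [24.0000 -9.5000]
K = S⁻¹·BᵀPA = [1.6552 -0.6552]
A−BK = [0.3448 -0.8448; 0.1552 -1.6552]
AᵀP(A−BK) = [5.2759 -5.2759; -5.2759 18.0259]
P' = Q + AᵀP(A−BK) = [9.5259 -3.2759; -3.2759 19.0259]
tr(P') = 28.5517


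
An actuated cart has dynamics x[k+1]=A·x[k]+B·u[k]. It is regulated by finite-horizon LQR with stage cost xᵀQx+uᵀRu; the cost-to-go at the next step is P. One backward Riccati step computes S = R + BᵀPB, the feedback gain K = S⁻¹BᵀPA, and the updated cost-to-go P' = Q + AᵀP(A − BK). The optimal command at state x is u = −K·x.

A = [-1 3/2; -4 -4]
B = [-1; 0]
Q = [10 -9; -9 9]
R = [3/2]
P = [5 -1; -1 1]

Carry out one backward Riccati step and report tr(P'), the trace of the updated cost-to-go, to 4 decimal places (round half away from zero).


50.7500

BᵀP = [-5.0000 1.0000]
S = R + BᵀPB = [3/2] + [5.0000] = [6.5000]
BᵀPA = [1.0000 -11.5000]
K = S⁻¹·BᵀPA = [0.1538 -1.7692]
A−BK = [-0.8462 -0.2692; -4.0000 -4.0000]
AᵀP(A−BK) = [12.8462 12.2692; 12.2692 18.9038]
P' = Q + AᵀP(A−BK) = [22.8462 3.2692; 3.2692 27.9038]
tr(P') = 50.7500


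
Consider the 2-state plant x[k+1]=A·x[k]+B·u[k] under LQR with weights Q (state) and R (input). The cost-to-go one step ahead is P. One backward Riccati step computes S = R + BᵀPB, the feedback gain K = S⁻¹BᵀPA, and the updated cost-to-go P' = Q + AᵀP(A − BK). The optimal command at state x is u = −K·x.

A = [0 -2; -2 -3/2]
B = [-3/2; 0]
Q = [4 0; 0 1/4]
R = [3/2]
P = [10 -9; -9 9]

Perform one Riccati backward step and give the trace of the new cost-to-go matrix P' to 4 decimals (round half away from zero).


BᵀP = [-15.0000 13.5000]
S = R + BᵀPB = [3/2] + [22.5000] = [24.0000]
BᵀPA = [-27.0000 9.7500]
K = S⁻¹·BᵀPA = [-1.1250 0.4063]
A−BK = [-1.6875 -1.3906; -2.0000 -1.5000]
AᵀP(A−BK) = [5.6250 1.9688; 1.9688 2.2891]
P' = Q + AᵀP(A−BK) = [9.6250 1.9688; 1.9688 2.5391]
tr(P') = 12.1641

12.1641


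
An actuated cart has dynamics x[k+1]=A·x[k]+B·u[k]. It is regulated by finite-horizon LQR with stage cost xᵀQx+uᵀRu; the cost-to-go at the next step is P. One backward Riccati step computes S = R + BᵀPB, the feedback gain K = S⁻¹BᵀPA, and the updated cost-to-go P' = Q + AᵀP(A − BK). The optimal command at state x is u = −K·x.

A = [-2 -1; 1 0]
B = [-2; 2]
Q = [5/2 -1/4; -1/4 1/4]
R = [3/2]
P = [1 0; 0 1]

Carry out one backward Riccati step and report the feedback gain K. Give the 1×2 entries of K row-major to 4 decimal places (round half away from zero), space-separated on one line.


0.6316 0.2105

BᵀP = [-2.0000 2.0000]
S = R + BᵀPB = [3/2] + [8.0000] = [9.5000]
BᵀPA = [6.0000 2.0000]
K = S⁻¹·BᵀPA = [0.6316 0.2105]
A−BK = [-0.7368 -0.5789; -0.2632 -0.4211]
AᵀP(A−BK) = [1.2105 0.7368; 0.7368 0.5789]
P' = Q + AᵀP(A−BK) = [3.7105 0.4868; 0.4868 0.8289]
tr(P') = 4.5395


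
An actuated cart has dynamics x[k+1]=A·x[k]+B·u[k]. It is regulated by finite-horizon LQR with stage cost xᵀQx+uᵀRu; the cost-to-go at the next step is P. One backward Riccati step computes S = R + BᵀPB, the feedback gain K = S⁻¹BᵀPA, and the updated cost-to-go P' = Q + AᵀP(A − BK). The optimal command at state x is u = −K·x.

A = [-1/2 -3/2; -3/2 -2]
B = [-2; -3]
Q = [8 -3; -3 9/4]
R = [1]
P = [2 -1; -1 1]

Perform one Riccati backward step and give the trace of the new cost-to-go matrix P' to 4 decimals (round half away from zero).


BᵀP = [-1.0000 -1.0000]
S = R + BᵀPB = [1] + [5.0000] = [6.0000]
BᵀPA = [2.0000 3.5000]
K = S⁻¹·BᵀPA = [0.3333 0.5833]
A−BK = [0.1667 -0.3333; -0.5000 -0.2500]
AᵀP(A−BK) = [0.5833 0.0833; 0.0833 0.4583]
P' = Q + AᵀP(A−BK) = [8.5833 -2.9167; -2.9167 2.7083]
tr(P') = 11.2917

11.2917


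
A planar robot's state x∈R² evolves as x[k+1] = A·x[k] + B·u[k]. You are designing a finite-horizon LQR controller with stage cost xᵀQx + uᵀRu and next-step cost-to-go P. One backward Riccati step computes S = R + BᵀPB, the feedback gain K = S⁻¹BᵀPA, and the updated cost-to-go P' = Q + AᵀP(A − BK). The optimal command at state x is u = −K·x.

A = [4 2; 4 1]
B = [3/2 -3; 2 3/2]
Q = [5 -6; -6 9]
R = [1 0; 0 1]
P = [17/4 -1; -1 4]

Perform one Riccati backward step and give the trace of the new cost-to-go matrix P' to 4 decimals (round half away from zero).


19.1818

BᵀP = [4.3750 6.5000; -14.2500 9.0000]
S = R + BᵀPB = [1 0; 0 1] + [19.5625 -3.3750; -3.3750 56.2500] = [20.5625 -3.3750; -3.3750 57.2500]
BᵀPA = [43.5000 15.2500; -21.0000 -19.5000]
K = S⁻¹·BᵀPA = [2.0754 0.6924; -0.2445 -0.2998]
A−BK = [0.1535 0.0620; 0.2159 0.0648]
AᵀP(A−BK) = [4.5874 1.5834; 1.5834 0.5944]
P' = Q + AᵀP(A−BK) = [9.5874 -4.4166; -4.4166 9.5944]
tr(P') = 19.1818


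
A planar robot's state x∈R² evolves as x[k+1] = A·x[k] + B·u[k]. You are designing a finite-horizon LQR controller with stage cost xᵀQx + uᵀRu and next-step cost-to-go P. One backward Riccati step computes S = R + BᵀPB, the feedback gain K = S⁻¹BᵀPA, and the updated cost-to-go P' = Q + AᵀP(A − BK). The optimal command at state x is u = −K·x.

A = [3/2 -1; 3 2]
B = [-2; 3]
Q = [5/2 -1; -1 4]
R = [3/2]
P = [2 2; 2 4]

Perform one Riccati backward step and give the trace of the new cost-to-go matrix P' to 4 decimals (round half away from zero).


31.9767

BᵀP = [2.0000 8.0000]
S = R + BᵀPB = [3/2] + [20.0000] = [21.5000]
BᵀPA = [27.0000 14.0000]
K = S⁻¹·BᵀPA = [1.2558 0.6512]
A−BK = [4.0116 0.3023; -0.7674 0.0465]
AᵀP(A−BK) = [24.5930 3.4186; 3.4186 0.8837]
P' = Q + AᵀP(A−BK) = [27.0930 2.4186; 2.4186 4.8837]
tr(P') = 31.9767


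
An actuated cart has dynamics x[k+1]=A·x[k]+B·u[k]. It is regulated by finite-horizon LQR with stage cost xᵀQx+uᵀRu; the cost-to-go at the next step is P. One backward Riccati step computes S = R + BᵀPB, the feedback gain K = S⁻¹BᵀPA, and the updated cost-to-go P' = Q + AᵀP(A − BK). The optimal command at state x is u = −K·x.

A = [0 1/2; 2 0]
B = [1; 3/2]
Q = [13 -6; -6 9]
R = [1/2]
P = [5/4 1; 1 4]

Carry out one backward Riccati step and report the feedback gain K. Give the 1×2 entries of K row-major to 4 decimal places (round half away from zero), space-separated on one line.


1.0182 0.1000

BᵀP = [2.7500 7.0000]
S = R + BᵀPB = [1/2] + [13.2500] = [13.7500]
BᵀPA = [14.0000 1.3750]
K = S⁻¹·BᵀPA = [1.0182 0.1000]
A−BK = [-1.0182 0.4000; 0.4727 -0.1500]
AᵀP(A−BK) = [1.7455 -0.4000; -0.4000 0.1750]
P' = Q + AᵀP(A−BK) = [14.7455 -6.4000; -6.4000 9.1750]
tr(P') = 23.9205


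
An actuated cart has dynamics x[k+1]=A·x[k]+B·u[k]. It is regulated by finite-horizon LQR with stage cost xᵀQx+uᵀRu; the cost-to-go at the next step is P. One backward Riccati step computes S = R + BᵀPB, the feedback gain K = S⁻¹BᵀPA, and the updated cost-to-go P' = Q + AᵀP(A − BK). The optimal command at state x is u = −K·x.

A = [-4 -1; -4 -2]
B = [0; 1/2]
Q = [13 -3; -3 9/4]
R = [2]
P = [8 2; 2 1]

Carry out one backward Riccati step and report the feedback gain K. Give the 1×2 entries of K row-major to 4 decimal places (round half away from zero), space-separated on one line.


-2.6667 -0.8889

BᵀP = [1.0000 0.5000]
S = R + BᵀPB = [2] + [0.2500] = [2.2500]
BᵀPA = [-6.0000 -2.0000]
K = S⁻¹·BᵀPA = [-2.6667 -0.8889]
A−BK = [-4.0000 -1.0000; -2.6667 -1.5556]
AᵀP(A−BK) = [192.0000 58.6667; 58.6667 18.2222]
P' = Q + AᵀP(A−BK) = [205.0000 55.6667; 55.6667 20.4722]
tr(P') = 225.4722


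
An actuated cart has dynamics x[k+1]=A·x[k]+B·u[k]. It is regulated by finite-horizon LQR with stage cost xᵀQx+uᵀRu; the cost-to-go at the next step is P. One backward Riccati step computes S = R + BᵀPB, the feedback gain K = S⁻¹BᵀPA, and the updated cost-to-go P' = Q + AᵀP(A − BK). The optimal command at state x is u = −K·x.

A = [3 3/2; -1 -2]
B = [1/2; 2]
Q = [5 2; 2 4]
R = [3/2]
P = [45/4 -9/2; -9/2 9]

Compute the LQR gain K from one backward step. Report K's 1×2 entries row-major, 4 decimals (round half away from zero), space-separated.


BᵀP = [-3.3750 15.7500]
S = R + BᵀPB = [3/2] + [29.8125] = [31.3125]
BᵀPA = [-25.8750 -36.5625]
K = S⁻¹·BᵀPA = [-0.8263 -1.1677]
A−BK = [3.4132 2.0838; 0.6527 0.3353]
AᵀP(A−BK) = [115.8683 72.1617; 72.1617 45.6198]
P' = Q + AᵀP(A−BK) = [120.8683 74.1617; 74.1617 49.6198]
tr(P') = 170.4880

-0.8263 -1.1677


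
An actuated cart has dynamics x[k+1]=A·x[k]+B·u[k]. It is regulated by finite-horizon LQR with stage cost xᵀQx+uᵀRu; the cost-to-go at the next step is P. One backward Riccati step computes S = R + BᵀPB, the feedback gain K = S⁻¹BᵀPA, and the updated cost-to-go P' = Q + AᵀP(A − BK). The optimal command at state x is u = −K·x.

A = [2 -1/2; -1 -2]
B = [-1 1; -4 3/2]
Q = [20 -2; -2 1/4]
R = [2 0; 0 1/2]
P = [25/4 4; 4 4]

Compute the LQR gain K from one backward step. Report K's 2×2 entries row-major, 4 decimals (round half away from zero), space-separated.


BᵀP = [-22.2500 -20.0000; 12.2500 10.0000]
S = R + BᵀPB = [2 0; 0 1/2] + [102.2500 -52.2500; -52.2500 27.2500] = [104.2500 -52.2500; -52.2500 27.7500]
BᵀPA = [-24.5000 51.1250; 14.5000 -26.1250]
K = S⁻¹·BᵀPA = [0.4774 0.3296; 1.4213 -0.3208]
A−BK = [1.0560 0.1504; -1.2226 -0.2003]
AᵀP(A−BK) = [4.0860 0.4774; 0.4774 0.3296]
P' = Q + AᵀP(A−BK) = [24.0860 -1.5226; -1.5226 0.5796]
tr(P') = 24.6656

0.4774 0.3296 1.4213 -0.3208


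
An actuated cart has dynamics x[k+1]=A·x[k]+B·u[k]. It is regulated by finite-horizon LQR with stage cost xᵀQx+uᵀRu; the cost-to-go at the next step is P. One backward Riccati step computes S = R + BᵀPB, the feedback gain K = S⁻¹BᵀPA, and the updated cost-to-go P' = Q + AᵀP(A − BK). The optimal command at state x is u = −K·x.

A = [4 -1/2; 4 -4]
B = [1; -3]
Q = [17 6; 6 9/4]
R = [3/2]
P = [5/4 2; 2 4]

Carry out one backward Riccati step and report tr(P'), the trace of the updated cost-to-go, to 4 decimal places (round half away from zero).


42.3049

BᵀP = [-4.7500 -10.0000]
S = R + BᵀPB = [3/2] + [25.2500] = [26.7500]
BᵀPA = [-59.0000 42.3750]
K = S⁻¹·BᵀPA = [-2.2056 1.5841]
A−BK = [6.2056 -2.0841; -2.6168 0.7523]
AᵀP(A−BK) = [17.8692 -9.0374; -9.0374 5.1857]
P' = Q + AᵀP(A−BK) = [34.8692 -3.0374; -3.0374 7.4357]
tr(P') = 42.3049


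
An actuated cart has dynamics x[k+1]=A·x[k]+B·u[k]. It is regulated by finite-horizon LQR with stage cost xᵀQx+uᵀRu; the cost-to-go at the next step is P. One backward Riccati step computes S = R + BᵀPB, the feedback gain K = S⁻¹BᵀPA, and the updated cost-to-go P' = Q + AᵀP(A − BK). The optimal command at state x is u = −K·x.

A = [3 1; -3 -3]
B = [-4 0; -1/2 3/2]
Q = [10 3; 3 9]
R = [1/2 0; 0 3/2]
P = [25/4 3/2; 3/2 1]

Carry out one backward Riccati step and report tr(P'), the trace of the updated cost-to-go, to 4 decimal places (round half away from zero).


25.9103

BᵀP = [-25.7500 -6.5000; 2.2500 1.5000]
S = R + BᵀPB = [1/2 0; 0 3/2] + [106.2500 -9.7500; -9.7500 2.2500] = [106.7500 -9.7500; -9.7500 3.7500]
BᵀPA = [-57.7500 -6.2500; 2.2500 -2.2500]
K = S⁻¹·BᵀPA = [-0.6376 -0.1486; -1.0577 -0.9865]
A−BK = [0.4496 0.4054; -1.7322 -1.5946]
AᵀP(A−BK) = [3.8090 3.3851; 3.3851 3.1014]
P' = Q + AᵀP(A−BK) = [13.8090 6.3851; 6.3851 12.1014]
tr(P') = 25.9103


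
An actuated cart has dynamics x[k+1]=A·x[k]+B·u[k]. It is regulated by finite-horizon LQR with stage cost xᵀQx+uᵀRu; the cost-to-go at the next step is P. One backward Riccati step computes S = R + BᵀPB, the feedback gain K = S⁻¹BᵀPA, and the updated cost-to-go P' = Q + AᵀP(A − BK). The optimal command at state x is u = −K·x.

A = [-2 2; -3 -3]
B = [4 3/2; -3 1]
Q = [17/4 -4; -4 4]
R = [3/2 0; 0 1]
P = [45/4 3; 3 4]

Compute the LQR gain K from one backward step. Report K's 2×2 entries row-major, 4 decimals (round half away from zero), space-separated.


BᵀP = [36.0000 0.0000; 19.8750 8.5000]
S = R + BᵀPB = [3/2 0; 0 1] + [144.0000 54.0000; 54.0000 38.3125] = [145.5000 54.0000; 54.0000 39.3125]
BᵀPA = [-72.0000 72.0000; -65.2500 14.2500]
K = S⁻¹·BᵀPA = [0.2471 0.7350; -1.9993 -0.6472]
A−BK = [0.0103 0.0306; -0.2593 -0.1477]
AᵀP(A−BK) = [4.3428 1.6947; 1.6947 1.2999]
P' = Q + AᵀP(A−BK) = [8.5928 -2.3053; -2.3053 5.2999]
tr(P') = 13.8927

0.2471 0.7350 -1.9993 -0.6472


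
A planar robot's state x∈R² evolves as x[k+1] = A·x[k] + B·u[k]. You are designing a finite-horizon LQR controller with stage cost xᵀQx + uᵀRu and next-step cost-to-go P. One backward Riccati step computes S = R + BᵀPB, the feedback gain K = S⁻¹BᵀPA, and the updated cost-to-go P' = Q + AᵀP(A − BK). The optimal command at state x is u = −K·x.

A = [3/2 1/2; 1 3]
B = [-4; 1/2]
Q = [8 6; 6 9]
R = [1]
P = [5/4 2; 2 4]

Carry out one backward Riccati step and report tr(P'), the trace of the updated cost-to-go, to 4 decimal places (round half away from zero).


BᵀP = [-4.0000 -6.0000]
S = R + BᵀPB = [1] + [13.0000] = [14.0000]
BᵀPA = [-12.0000 -20.0000]
K = S⁻¹·BᵀPA = [-0.8571 -1.4286]
A−BK = [-1.9286 -5.2143; 1.4286 3.7143]
AᵀP(A−BK) = [2.5268 5.7946; 5.7946 13.7411]
P' = Q + AᵀP(A−BK) = [10.5268 11.7946; 11.7946 22.7411]
tr(P') = 33.2679

33.2679


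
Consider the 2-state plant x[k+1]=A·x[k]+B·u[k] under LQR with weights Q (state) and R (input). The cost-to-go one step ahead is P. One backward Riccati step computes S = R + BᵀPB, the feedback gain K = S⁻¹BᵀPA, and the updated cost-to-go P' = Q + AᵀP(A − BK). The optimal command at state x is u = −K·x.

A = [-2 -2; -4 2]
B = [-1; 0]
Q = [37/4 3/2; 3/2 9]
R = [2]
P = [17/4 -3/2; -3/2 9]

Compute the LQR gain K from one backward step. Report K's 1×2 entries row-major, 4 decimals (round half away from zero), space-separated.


0.4000 1.8400

BᵀP = [-4.2500 1.5000]
S = R + BᵀPB = [2] + [4.2500] = [6.2500]
BᵀPA = [2.5000 11.5000]
K = S⁻¹·BᵀPA = [0.4000 1.8400]
A−BK = [-1.6000 -0.1600; -4.0000 2.0000]
AᵀP(A−BK) = [136.0000 -65.6000; -65.6000 43.8400]
P' = Q + AᵀP(A−BK) = [145.2500 -64.1000; -64.1000 52.8400]
tr(P') = 198.0900


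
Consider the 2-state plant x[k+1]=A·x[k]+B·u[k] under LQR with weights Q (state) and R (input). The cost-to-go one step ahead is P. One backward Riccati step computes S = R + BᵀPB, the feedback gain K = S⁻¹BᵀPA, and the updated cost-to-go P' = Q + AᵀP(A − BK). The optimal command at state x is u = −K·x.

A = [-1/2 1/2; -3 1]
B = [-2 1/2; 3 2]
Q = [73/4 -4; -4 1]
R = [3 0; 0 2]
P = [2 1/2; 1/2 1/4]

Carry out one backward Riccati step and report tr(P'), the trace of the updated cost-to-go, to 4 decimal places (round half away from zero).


BᵀP = [-2.5000 -0.2500; 2.0000 0.7500]
S = R + BᵀPB = [3 0; 0 2] + [4.2500 -1.7500; -1.7500 2.5000] = [7.2500 -1.7500; -1.7500 4.5000]
BᵀPA = [2.0000 -1.5000; -3.2500 1.7500]
K = S⁻¹·BᵀPA = [0.1121 -0.1247; -0.6786 0.3404]
A−BK = [0.0634 0.0803; -1.9789 0.6934]
AᵀP(A−BK) = [1.8203 -0.8943; -0.8943 0.4672]
P' = Q + AᵀP(A−BK) = [20.0703 -4.8943; -4.8943 1.4672]
tr(P') = 21.5375

21.5375


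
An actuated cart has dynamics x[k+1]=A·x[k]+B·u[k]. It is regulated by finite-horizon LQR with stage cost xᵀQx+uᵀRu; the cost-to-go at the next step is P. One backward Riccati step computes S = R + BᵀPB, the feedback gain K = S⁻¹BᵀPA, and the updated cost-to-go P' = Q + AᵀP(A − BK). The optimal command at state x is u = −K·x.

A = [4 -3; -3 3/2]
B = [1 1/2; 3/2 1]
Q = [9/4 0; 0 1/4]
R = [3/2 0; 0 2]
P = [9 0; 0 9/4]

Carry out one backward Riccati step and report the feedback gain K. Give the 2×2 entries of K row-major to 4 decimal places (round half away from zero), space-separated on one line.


BᵀP = [9.0000 3.3750; 4.5000 2.2500]
S = R + BᵀPB = [3/2 0; 0 2] + [14.0625 7.8750; 7.8750 4.5000] = [15.5625 7.8750; 7.8750 6.5000]
BᵀPA = [25.8750 -21.9375; 11.2500 -10.1250]
K = S⁻¹·BᵀPA = [2.0335 -1.6060; -0.7329 0.3880]
A−BK = [2.3329 -1.5880; -5.3174 3.5210]
AᵀP(A−BK) = [119.8778 -80.9353; -80.9353 54.7599]
P' = Q + AᵀP(A−BK) = [122.1278 -80.9353; -80.9353 55.0099]
tr(P') = 177.1377

2.0335 -1.6060 -0.7329 0.3880


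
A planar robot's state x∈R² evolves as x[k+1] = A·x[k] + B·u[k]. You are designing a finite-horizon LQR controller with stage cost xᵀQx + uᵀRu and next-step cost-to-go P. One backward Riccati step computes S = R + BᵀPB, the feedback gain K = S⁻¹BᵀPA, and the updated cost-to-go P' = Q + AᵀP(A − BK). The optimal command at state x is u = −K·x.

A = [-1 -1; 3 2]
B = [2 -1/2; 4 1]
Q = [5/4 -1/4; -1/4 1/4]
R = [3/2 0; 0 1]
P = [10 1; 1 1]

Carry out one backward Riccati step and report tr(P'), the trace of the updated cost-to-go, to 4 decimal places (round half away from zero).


8.3424

BᵀP = [24.0000 6.0000; -4.0000 0.5000]
S = R + BᵀPB = [3/2 0; 0 1] + [72.0000 -6.0000; -6.0000 2.5000] = [73.5000 -6.0000; -6.0000 3.5000]
BᵀPA = [-6.0000 -12.0000; 5.5000 5.0000]
K = S⁻¹·BᵀPA = [0.0542 -0.0542; 1.6644 1.3356]
A−BK = [-0.2763 -0.2237; 1.1186 0.8814]
AᵀP(A−BK) = [4.1712 3.3288; 3.3288 2.6712]
P' = Q + AᵀP(A−BK) = [5.4212 3.0788; 3.0788 2.9212]
tr(P') = 8.3424


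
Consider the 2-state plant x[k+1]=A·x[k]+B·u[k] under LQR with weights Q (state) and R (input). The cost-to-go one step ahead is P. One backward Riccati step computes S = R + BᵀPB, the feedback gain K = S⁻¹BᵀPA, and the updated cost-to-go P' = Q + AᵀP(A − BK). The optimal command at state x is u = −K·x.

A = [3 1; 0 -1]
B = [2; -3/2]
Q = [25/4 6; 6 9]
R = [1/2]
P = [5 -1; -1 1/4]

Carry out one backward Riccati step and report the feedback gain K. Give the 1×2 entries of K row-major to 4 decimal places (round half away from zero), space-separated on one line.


BᵀP = [11.5000 -2.3750]
S = R + BᵀPB = [1/2] + [26.5625] = [27.0625]
BᵀPA = [34.5000 13.8750]
K = S⁻¹·BᵀPA = [1.2748 0.5127]
A−BK = [0.4503 -0.0254; 1.9122 -0.2309]
AᵀP(A−BK) = [1.0185 0.3118; 0.3118 0.1363]
P' = Q + AᵀP(A−BK) = [7.2685 6.3118; 6.3118 9.1363]
tr(P') = 16.4047

1.2748 0.5127


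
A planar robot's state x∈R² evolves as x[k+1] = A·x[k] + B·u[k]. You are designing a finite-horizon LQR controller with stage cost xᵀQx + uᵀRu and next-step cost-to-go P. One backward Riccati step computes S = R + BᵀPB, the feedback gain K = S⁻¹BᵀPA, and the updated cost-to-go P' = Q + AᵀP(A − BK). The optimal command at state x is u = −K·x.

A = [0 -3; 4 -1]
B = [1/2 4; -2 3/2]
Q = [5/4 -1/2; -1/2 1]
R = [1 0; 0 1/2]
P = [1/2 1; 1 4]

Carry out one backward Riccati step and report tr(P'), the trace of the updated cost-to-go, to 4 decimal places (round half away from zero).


BᵀP = [-1.7500 -7.5000; 3.5000 10.0000]
S = R + BᵀPB = [1 0; 0 1/2] + [14.1250 -18.2500; -18.2500 29.0000] = [15.1250 -18.2500; -18.2500 29.5000]
BᵀPA = [-30.0000 12.7500; 40.0000 -20.5000]
K = S⁻¹·BᵀPA = [-1.3702 0.0177; 0.5083 -0.6840]
A−BK = [-1.3481 -0.2729; 0.4972 0.0613]
AᵀP(A−BK) = [2.5635 -0.1105; -0.1105 0.2530]
P' = Q + AᵀP(A−BK) = [3.8135 -0.6105; -0.6105 1.2530]
tr(P') = 5.0666

5.0666


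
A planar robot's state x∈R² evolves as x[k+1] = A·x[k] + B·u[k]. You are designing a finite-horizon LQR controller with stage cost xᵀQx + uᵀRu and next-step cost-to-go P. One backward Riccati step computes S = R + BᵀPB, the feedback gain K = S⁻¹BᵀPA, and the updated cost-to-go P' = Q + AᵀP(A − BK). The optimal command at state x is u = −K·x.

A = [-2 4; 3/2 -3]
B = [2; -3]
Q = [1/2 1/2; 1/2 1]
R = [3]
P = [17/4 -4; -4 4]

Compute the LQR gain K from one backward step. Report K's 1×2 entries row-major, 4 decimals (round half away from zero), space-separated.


-0.6827 1.3654

BᵀP = [20.5000 -20.0000]
S = R + BᵀPB = [3] + [101.0000] = [104.0000]
BᵀPA = [-71.0000 142.0000]
K = S⁻¹·BᵀPA = [-0.6827 1.3654]
A−BK = [-0.6346 1.2692; -0.5481 1.0962]
AᵀP(A−BK) = [1.5288 -3.0577; -3.0577 6.1154]
P' = Q + AᵀP(A−BK) = [2.0288 -2.5577; -2.5577 7.1154]
tr(P') = 9.1442


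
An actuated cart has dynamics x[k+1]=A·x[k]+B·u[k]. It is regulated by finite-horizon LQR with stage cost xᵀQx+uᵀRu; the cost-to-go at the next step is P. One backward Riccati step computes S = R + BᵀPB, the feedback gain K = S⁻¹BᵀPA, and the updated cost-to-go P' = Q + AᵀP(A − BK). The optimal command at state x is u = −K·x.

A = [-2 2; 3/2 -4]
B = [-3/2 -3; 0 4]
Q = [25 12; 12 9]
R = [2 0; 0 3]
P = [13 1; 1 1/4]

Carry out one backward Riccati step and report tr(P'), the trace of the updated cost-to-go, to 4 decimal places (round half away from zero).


BᵀP = [-19.5000 -1.5000; -35.0000 -2.0000]
S = R + BᵀPB = [2 0; 0 3] + [29.2500 52.5000; 52.5000 97.0000] = [31.2500 52.5000; 52.5000 100.0000]
BᵀPA = [36.7500 -33.0000; 67.0000 -62.0000]
K = S⁻¹·BᵀPA = [0.4271 -0.1220; 0.4458 -0.5559]
A−BK = [-0.0220 0.1492; -0.2831 -1.7763]
AᵀP(A−BK) = [0.9998 -0.7678; -0.7678 1.5051]
P' = Q + AᵀP(A−BK) = [25.9998 11.2322; 11.2322 10.5051]
tr(P') = 36.5049

36.5049


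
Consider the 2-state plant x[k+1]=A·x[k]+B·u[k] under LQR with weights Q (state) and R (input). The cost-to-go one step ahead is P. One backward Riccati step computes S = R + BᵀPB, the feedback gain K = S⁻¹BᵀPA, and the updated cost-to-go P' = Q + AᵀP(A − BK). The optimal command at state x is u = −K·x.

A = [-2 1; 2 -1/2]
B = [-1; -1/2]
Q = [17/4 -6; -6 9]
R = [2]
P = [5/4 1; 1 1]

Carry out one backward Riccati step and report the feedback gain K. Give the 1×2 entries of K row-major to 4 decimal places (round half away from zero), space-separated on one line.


0.1111 -0.2222

BᵀP = [-1.7500 -1.5000]
S = R + BᵀPB = [2] + [2.5000] = [4.5000]
BᵀPA = [0.5000 -1.0000]
K = S⁻¹·BᵀPA = [0.1111 -0.2222]
A−BK = [-1.8889 0.7778; 2.0556 -0.6111]
AᵀP(A−BK) = [0.9444 -0.3889; -0.3889 0.2778]
P' = Q + AᵀP(A−BK) = [5.1944 -6.3889; -6.3889 9.2778]
tr(P') = 14.4722


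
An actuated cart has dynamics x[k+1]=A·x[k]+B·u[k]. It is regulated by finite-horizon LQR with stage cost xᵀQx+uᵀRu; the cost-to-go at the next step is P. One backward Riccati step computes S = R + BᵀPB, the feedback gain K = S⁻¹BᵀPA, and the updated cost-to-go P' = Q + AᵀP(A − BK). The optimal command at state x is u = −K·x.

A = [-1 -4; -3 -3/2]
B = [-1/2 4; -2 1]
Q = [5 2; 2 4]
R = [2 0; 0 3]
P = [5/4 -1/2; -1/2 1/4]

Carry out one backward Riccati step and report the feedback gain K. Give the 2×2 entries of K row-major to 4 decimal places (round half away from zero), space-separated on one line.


BᵀP = [0.3750 -0.2500; 4.5000 -1.7500]
S = R + BᵀPB = [2 0; 0 3] + [0.3125 1.2500; 1.2500 16.2500] = [2.3125 1.2500; 1.2500 19.2500]
BᵀPA = [0.3750 -1.1250; 0.7500 -15.3750]
K = S⁻¹·BᵀPA = [0.1462 -0.0567; 0.0295 -0.7950]
A−BK = [-1.0447 -0.8483; -2.7370 -0.8185]
AᵀP(A−BK) = [0.4231 -0.0075; -0.0075 2.2753]
P' = Q + AᵀP(A−BK) = [5.4231 1.9925; 1.9925 6.2753]
tr(P') = 11.6983

0.1462 -0.0567 0.0295 -0.7950


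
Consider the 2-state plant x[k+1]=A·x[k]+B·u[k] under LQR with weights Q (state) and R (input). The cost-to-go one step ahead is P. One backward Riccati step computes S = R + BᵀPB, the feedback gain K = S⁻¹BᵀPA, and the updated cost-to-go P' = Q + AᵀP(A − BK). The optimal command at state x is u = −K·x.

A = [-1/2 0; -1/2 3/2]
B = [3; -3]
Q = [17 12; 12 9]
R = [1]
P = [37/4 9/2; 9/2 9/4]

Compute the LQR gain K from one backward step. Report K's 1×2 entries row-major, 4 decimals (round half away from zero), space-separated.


-0.4468 0.4309

BᵀP = [14.2500 6.7500]
S = R + BᵀPB = [1] + [22.5000] = [23.5000]
BᵀPA = [-10.5000 10.1250]
K = S⁻¹·BᵀPA = [-0.4468 0.4309]
A−BK = [0.8404 -1.2926; -1.8404 2.7926]
AᵀP(A−BK) = [0.4335 -0.5386; -0.5386 0.7001]
P' = Q + AᵀP(A−BK) = [17.4335 11.4614; 11.4614 9.7001]
tr(P') = 27.1336


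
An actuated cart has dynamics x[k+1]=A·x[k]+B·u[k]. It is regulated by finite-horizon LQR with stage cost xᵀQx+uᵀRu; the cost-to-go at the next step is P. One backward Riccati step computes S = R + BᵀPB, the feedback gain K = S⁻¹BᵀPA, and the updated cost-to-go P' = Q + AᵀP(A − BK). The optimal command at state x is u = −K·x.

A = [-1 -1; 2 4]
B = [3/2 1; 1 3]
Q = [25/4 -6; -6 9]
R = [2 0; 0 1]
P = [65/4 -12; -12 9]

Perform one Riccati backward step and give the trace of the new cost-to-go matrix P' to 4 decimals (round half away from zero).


BᵀP = [12.3750 -9.0000; -19.7500 15.0000]
S = R + BᵀPB = [2 0; 0 1] + [9.5625 -14.6250; -14.6250 25.2500] = [11.5625 -14.6250; -14.6250 26.2500]
BᵀPA = [-30.3750 -48.3750; 49.7500 79.7500]
K = S⁻¹·BᵀPA = [-0.7782 -1.1548; 1.4616 2.3947]
A−BK = [-1.2943 -1.6625; -1.6067 -2.0293]
AᵀP(A−BK) = [3.8940 6.0363; 6.0363 9.4086]
P' = Q + AᵀP(A−BK) = [10.1440 0.0363; 0.0363 18.4086]
tr(P') = 28.5526

28.5526


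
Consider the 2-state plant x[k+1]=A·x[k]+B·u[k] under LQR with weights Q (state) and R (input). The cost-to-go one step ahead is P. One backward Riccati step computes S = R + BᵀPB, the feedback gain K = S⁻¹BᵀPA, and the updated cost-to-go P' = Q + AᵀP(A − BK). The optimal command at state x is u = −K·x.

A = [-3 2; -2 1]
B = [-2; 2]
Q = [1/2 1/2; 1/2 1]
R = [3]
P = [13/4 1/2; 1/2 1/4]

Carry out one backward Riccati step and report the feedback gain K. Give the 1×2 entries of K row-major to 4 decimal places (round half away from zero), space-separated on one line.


1.3462 -0.8846

BᵀP = [-5.5000 -0.5000]
S = R + BᵀPB = [3] + [10.0000] = [13.0000]
BᵀPA = [17.5000 -11.5000]
K = S⁻¹·BᵀPA = [1.3462 -0.8846]
A−BK = [-0.3077 0.2308; -4.6923 2.7692]
AᵀP(A−BK) = [12.6923 -8.0192; -8.0192 5.0769]
P' = Q + AᵀP(A−BK) = [13.1923 -7.5192; -7.5192 6.0769]
tr(P') = 19.2692


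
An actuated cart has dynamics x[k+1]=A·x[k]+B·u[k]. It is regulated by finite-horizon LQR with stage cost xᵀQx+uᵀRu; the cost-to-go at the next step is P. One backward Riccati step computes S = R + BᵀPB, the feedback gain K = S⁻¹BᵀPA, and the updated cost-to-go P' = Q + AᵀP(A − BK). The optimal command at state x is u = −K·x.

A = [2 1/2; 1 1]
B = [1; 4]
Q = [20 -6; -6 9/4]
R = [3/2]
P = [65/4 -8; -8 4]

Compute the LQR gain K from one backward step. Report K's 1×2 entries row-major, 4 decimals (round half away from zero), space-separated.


-1.3239 0.0070

BᵀP = [-15.7500 8.0000]
S = R + BᵀPB = [3/2] + [16.2500] = [17.7500]
BᵀPA = [-23.5000 0.1250]
K = S⁻¹·BᵀPA = [-1.3239 0.0070]
A−BK = [3.3239 0.4930; 6.2958 0.9718]
AᵀP(A−BK) = [5.8873 0.4155; 0.4155 0.0616]
P' = Q + AᵀP(A−BK) = [25.8873 -5.5845; -5.5845 2.3116]
tr(P') = 28.1989


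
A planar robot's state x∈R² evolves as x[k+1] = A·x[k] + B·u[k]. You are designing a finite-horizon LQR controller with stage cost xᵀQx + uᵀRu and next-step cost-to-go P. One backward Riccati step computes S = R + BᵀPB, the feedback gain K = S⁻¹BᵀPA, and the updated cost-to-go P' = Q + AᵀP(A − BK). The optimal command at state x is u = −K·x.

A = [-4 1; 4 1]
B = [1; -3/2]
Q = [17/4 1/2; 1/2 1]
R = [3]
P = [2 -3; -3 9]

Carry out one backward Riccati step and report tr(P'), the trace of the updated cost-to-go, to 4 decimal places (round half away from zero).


32.2062

BᵀP = [6.5000 -16.5000]
S = R + BᵀPB = [3] + [31.2500] = [34.2500]
BᵀPA = [-92.0000 -10.0000]
K = S⁻¹·BᵀPA = [-2.6861 -0.2920]
A−BK = [-1.3139 1.2920; -0.0292 0.5620]
AᵀP(A−BK) = [24.8759 1.1387; 1.1387 2.0803]
P' = Q + AᵀP(A−BK) = [29.1259 1.6387; 1.6387 3.0803]
tr(P') = 32.2062


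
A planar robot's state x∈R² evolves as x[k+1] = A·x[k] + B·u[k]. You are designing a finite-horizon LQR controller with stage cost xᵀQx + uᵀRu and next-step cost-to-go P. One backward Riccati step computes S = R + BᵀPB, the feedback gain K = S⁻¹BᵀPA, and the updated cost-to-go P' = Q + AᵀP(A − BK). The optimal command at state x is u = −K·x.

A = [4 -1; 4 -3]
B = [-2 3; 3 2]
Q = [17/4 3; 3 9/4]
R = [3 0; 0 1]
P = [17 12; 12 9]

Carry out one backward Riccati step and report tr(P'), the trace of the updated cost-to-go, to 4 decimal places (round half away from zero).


10.0578

BᵀP = [2.0000 3.0000; 75.0000 54.0000]
S = R + BᵀPB = [3 0; 0 1] + [5.0000 12.0000; 12.0000 333.0000] = [8.0000 12.0000; 12.0000 334.0000]
BᵀPA = [20.0000 -11.0000; 516.0000 -237.0000]
K = S⁻¹·BᵀPA = [0.1930 -0.3283; 1.5380 -0.6978]
A−BK = [-0.2278 0.4367; 0.3449 -0.6195]
AᵀP(A−BK) = [2.5443 -1.3766; -1.3766 1.0134]
P' = Q + AᵀP(A−BK) = [6.7943 1.6234; 1.6234 3.2634]
tr(P') = 10.0578


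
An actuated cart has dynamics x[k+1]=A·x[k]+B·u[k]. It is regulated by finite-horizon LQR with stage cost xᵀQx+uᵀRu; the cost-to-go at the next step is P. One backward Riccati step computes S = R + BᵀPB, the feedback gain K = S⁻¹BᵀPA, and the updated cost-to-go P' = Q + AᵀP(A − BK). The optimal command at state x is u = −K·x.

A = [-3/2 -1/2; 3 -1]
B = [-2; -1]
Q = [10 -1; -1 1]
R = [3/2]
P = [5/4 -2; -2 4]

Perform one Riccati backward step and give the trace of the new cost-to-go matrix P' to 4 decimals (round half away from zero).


BᵀP = [-0.5000 0.0000]
S = R + BᵀPB = [3/2] + [1.0000] = [2.5000]
BᵀPA = [0.7500 0.2500]
K = S⁻¹·BᵀPA = [0.3000 0.1000]
A−BK = [-0.9000 -0.3000; 3.3000 -0.9000]
AᵀP(A−BK) = [56.5875 -11.1375; -11.1375 2.2875]
P' = Q + AᵀP(A−BK) = [66.5875 -12.1375; -12.1375 3.2875]
tr(P') = 69.8750

69.8750


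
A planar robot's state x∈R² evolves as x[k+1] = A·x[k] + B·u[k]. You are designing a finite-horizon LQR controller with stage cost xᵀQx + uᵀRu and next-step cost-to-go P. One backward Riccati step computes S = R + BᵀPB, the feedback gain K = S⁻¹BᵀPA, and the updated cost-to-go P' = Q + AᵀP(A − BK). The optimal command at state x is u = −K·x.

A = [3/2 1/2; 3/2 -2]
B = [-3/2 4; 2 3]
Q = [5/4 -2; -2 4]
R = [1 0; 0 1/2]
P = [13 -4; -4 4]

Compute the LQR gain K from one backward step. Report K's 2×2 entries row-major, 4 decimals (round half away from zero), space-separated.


0.1145 -0.7396 0.4161 -0.1501

BᵀP = [-27.5000 14.0000; 40.0000 -4.0000]
S = R + BᵀPB = [1 0; 0 1/2] + [69.2500 -68.0000; -68.0000 148.0000] = [70.2500 -68.0000; -68.0000 148.5000]
BᵀPA = [-20.2500 -41.7500; 54.0000 28.0000]
K = S⁻¹·BᵀPA = [0.1145 -0.7396; 0.4161 -0.1501]
A−BK = [0.0075 -0.0089; 0.0229 -0.0703]
AᵀP(A−BK) = [0.1011 -0.1203; -0.1203 0.5741]
P' = Q + AᵀP(A−BK) = [1.3511 -2.1203; -2.1203 4.5741]
tr(P') = 5.9252


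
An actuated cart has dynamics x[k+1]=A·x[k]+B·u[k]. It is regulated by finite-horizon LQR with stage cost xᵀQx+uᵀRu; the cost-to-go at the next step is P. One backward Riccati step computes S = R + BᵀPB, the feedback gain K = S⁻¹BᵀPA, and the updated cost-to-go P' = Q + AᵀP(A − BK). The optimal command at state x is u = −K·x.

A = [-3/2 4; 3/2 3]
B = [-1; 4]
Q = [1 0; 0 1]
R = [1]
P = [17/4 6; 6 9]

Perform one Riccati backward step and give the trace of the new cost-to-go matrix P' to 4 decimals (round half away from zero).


BᵀP = [19.7500 30.0000]
S = R + BᵀPB = [1] + [100.2500] = [101.2500]
BᵀPA = [15.3750 169.0000]
K = S⁻¹·BᵀPA = [0.1519 1.6691]
A−BK = [-1.3481 5.6691; 0.8926 -3.6765]
AᵀP(A−BK) = [0.4778 -1.6630; -1.6630 10.9160]
P' = Q + AᵀP(A−BK) = [1.4778 -1.6630; -1.6630 11.9160]
tr(P') = 13.3938

13.3938


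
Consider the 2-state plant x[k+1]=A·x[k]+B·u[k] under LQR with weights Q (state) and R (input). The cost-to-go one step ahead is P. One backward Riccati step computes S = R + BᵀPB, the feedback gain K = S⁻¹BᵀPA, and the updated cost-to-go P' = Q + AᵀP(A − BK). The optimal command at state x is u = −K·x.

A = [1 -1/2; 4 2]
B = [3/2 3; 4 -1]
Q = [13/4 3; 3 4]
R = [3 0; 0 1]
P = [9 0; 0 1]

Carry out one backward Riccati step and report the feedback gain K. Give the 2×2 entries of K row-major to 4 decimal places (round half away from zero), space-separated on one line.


0.8356 0.3477 -0.0904 -0.3397

BᵀP = [13.5000 4.0000; 27.0000 -1.0000]
S = R + BᵀPB = [3 0; 0 1] + [36.2500 36.5000; 36.5000 82.0000] = [39.2500 36.5000; 36.5000 83.0000]
BᵀPA = [29.5000 1.2500; 23.0000 -15.5000]
K = S⁻¹·BᵀPA = [0.8356 0.3477; -0.0904 -0.3397]
A−BK = [0.0177 -0.0026; 0.5671 0.2695]
AᵀP(A−BK) = [2.4274 1.0548; 1.0548 0.5508]
P' = Q + AᵀP(A−BK) = [5.6774 4.0548; 4.0548 4.5508]
tr(P') = 10.2282


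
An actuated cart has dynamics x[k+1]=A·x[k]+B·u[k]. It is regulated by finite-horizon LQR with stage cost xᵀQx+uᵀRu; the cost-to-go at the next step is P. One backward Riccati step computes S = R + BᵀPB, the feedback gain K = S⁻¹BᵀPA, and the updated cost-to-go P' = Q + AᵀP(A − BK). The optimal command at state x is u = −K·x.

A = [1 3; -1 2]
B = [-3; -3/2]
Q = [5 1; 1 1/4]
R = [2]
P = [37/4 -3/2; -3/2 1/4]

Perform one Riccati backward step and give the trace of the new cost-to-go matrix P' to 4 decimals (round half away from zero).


BᵀP = [-25.5000 4.1250]
S = R + BᵀPB = [2] + [70.3125] = [72.3125]
BᵀPA = [-29.6250 -68.2500]
K = S⁻¹·BᵀPA = [-0.4097 -0.9438]
A−BK = [-0.2290 0.1685; -1.6145 0.5843]
AᵀP(A−BK) = [0.3632 0.7893; 0.7893 1.8343]
P' = Q + AᵀP(A−BK) = [5.3632 1.7893; 1.7893 2.0843]
tr(P') = 7.4475

7.4475


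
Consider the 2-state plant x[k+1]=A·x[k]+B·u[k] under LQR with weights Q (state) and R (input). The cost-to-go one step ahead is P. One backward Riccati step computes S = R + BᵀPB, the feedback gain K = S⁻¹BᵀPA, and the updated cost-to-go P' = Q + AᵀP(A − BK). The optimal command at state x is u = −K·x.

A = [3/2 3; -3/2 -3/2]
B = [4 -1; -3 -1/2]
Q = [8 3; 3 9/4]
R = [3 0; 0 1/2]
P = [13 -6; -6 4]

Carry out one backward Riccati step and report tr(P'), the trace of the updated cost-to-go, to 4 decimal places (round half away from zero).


12.0787

BᵀP = [70.0000 -36.0000; -10.0000 4.0000]
S = R + BᵀPB = [3 0; 0 1/2] + [388.0000 -52.0000; -52.0000 8.0000] = [391.0000 -52.0000; -52.0000 8.5000]
BᵀPA = [159.0000 264.0000; -21.0000 -36.0000]
K = S⁻¹·BᵀPA = [0.4189 0.6005; 0.0920 -0.5617]
A−BK = [-0.0835 0.0363; -0.1973 0.0206]
AᵀP(A−BK) = [0.5793 0.7264; 0.7264 1.2494]
P' = Q + AᵀP(A−BK) = [8.5793 3.7264; 3.7264 3.4994]
tr(P') = 12.0787


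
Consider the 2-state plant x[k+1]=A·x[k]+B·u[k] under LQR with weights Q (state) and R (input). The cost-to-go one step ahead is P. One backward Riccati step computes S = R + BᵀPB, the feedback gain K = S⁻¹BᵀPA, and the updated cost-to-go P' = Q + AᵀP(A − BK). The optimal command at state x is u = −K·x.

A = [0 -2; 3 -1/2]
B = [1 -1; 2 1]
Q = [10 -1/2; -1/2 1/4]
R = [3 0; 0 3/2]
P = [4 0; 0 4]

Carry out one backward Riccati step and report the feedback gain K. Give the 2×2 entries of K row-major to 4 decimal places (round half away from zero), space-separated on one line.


BᵀP = [4.0000 8.0000; -4.0000 4.0000]
S = R + BᵀPB = [3 0; 0 3/2] + [20.0000 4.0000; 4.0000 8.0000] = [23.0000 4.0000; 4.0000 9.5000]
BᵀPA = [24.0000 -12.0000; 12.0000 6.0000]
K = S⁻¹·BᵀPA = [0.8889 -0.6815; 0.8889 0.9185]
A−BK = [0.0000 -0.4000; 0.3333 -0.0556]
AᵀP(A−BK) = [4.0000 -0.6667; -0.6667 3.3111]
P' = Q + AᵀP(A−BK) = [14.0000 -1.1667; -1.1667 3.5611]
tr(P') = 17.5611

0.8889 -0.6815 0.8889 0.9185
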